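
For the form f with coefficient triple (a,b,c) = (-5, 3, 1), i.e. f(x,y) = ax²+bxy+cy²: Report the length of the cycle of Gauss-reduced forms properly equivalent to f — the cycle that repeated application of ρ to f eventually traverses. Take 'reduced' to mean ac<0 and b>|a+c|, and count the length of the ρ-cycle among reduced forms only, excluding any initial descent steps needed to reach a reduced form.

D = 29, ⌊√D⌋ = 5
descent: ρ → (1,5,-1)  [lands on river]
river: ρ → (-1,5,1)
ρ-cycle length = 2 (tail of 1 descent step not counted)

2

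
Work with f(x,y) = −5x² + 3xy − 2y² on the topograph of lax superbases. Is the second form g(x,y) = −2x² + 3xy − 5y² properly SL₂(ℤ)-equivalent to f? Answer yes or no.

D₁ = -31, D₂ = -31
f is negative-definite; reduce −f:
−f: flip: (5,-3,2)→(2,3,5)
−f: translate: b→-1 (≡3 mod 4), so (2,3,5)→(2,-1,4)
−f: reduced (well bottom): (2,-1,4) with a≤c, −a<b≤a
flip sign back: reduced form of f is (-2,1,-4)
g is negative-definite; reduce −g:
−g: translate: b→1 (≡-3 mod 4), so (2,-3,5)→(2,1,4)
−g: reduced (well bottom): (2,1,4) with a≤c, −a<b≤a
flip sign back: reduced form of g is (-2,-1,-4)
reduced forms (-2, 1, -4) vs (-2, -1, -4) ⇒ inequivalent

no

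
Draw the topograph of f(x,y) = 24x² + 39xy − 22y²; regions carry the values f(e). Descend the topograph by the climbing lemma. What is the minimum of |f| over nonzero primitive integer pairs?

river: ρ → (-22,49,14)
river: ρ → (14,35,-43)
river: ρ → (-43,51,6)
river: ρ → (6,57,-16)
river: ρ → (-16,39,33)
river: ρ → (33,27,-22)
river: ρ → (-22,17,38)
river: ρ → (38,59,-1)
river: ρ → (-1,59,38)
river: ρ → (38,17,-22)
river: ρ → (-22,27,33)
river: ρ → (33,39,-16)
river: ρ → (-16,57,6)
river: ρ → (6,51,-43)
river: ρ → (-43,35,14)
river: ρ → (14,49,-22)
river: ρ → (-22,39,24)
river: ρ → (24,57,-4)
river: ρ → (-4,55,38)
river: ρ → (38,21,-21)
river: ρ → (-21,21,38)
river: ρ → (38,55,-4)
river: ρ → (-4,57,24)
river: ρ → (24,39,-22)
closes: descent 0, river 24
min |a| on river = 1

1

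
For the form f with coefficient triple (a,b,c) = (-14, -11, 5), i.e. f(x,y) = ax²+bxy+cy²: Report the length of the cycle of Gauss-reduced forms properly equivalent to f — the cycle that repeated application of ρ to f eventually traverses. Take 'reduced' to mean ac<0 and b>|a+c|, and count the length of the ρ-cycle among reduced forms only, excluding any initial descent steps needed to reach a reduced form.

D = 401, ⌊√D⌋ = 20
descent: ρ → (5,11,-14)  [lands on river]
river: ρ → (-14,17,2)
river: ρ → (2,19,-5)
river: ρ → (-5,11,14)
river: ρ → (14,17,-2)
river: ρ → (-2,19,5)
ρ-cycle length = 6 (tail of 1 descent step not counted)

6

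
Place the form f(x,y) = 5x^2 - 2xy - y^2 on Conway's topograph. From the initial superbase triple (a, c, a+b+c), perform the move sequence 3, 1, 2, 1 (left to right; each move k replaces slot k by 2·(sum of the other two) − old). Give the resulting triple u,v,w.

start (5,-1,2) = (f(1,0),f(0,1),f(1,1))
replace slot 3: 2·(5+(-1)) − 2 = 6 → (5,-1,6)
replace slot 1: 2·((-1)+6) − 5 = 5 → (5,-1,6)
replace slot 2: 2·(5+6) − (-1) = 23 → (5,23,6)
replace slot 1: 2·(23+6) − 5 = 53 → (53,23,6)

53,23,6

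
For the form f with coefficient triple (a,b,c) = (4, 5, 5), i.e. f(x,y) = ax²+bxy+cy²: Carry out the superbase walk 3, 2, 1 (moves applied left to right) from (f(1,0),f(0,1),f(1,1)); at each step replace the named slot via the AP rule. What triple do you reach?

start (4,5,14) = (f(1,0),f(0,1),f(1,1))
replace slot 3: 2·(4+5) − 14 = 4 → (4,5,4)
replace slot 2: 2·(4+4) − 5 = 11 → (4,11,4)
replace slot 1: 2·(11+4) − 4 = 26 → (26,11,4)

26,11,4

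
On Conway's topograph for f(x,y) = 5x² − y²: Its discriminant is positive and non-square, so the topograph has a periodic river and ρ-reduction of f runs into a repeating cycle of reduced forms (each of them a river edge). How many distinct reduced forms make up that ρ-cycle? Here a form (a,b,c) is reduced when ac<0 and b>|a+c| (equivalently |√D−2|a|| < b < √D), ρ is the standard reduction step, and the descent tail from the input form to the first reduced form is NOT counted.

D = 20, ⌊√D⌋ = 4
descent: ρ → (-1,4,1)  [lands on river]
river: ρ → (1,4,-1)
ρ-cycle length = 2 (tail of 1 descent step not counted)

2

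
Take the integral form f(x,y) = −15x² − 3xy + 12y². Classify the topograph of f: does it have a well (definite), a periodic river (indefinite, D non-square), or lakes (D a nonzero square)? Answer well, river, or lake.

D = b²−4ac = (-3)² − 4·(-15)·12 = 729
D = 27² is a perfect square ⇒ form factors over ℤ ⇒ lakes

lake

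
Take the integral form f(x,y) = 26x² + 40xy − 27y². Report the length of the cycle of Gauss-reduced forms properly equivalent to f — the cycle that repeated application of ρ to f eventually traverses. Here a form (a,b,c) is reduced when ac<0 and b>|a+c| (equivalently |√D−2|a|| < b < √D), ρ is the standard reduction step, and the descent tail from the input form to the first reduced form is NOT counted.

D = 4408, ⌊√D⌋ = 66
river: ρ → (-27,14,39)
river: ρ → (39,64,-2)
river: ρ → (-2,64,39)
river: ρ → (39,14,-27)
river: ρ → (-27,40,26)
river: ρ → (26,64,-3)
river: ρ → (-3,62,47)
river: ρ → (47,32,-18)
river: ρ → (-18,40,39)
river: ρ → (39,38,-19)
river: ρ → (-19,38,39)
river: ρ → (39,40,-18)
river: ρ → (-18,32,47)
river: ρ → (47,62,-3)
river: ρ → (-3,64,26)
river: ρ → (26,40,-27)
ρ-cycle length = 16 (tail of 0 descent steps not counted)

16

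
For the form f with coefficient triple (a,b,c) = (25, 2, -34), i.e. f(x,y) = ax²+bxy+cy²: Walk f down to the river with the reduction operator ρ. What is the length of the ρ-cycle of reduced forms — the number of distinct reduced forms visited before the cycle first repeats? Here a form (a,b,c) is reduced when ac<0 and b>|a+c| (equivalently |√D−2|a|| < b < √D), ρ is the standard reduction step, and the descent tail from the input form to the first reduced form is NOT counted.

D = 3404, ⌊√D⌋ = 58
descent: ρ → (-34,-2,25)
descent: ρ → (25,52,-7)  [lands on river]
river: ρ → (-7,46,46)
river: ρ → (46,46,-7)
river: ρ → (-7,52,25)
river: ρ → (25,48,-11)
river: ρ → (-11,40,41)
river: ρ → (41,42,-10)
river: ρ → (-10,58,1)
river: ρ → (1,58,-10)
river: ρ → (-10,42,41)
river: ρ → (41,40,-11)
river: ρ → (-11,48,25)
ρ-cycle length = 12 (tail of 2 descent steps not counted)

12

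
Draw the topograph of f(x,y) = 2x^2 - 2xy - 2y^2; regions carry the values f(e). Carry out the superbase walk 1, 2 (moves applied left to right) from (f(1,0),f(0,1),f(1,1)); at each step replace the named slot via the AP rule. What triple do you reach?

start (2,-2,-2) = (f(1,0),f(0,1),f(1,1))
replace slot 1: 2·((-2)+(-2)) − 2 = -10 → (-10,-2,-2)
replace slot 2: 2·((-10)+(-2)) − (-2) = -22 → (-10,-22,-2)

-10,-22,-2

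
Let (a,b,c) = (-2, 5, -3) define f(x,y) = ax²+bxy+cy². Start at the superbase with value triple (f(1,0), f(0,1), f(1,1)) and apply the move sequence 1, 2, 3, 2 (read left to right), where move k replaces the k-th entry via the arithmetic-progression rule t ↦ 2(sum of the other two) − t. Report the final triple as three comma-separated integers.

start (-2,-3,0) = (f(1,0),f(0,1),f(1,1))
replace slot 1: 2·((-3)+0) − (-2) = -4 → (-4,-3,0)
replace slot 2: 2·((-4)+0) − (-3) = -5 → (-4,-5,0)
replace slot 3: 2·((-4)+(-5)) − 0 = -18 → (-4,-5,-18)
replace slot 2: 2·((-4)+(-18)) − (-5) = -39 → (-4,-39,-18)

-4,-39,-18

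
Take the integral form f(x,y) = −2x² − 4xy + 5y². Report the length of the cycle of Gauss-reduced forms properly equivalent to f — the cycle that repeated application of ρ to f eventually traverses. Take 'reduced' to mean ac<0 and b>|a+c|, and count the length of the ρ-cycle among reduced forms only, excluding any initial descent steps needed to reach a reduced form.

D = 56, ⌊√D⌋ = 7
descent: ρ → (5,4,-2)  [lands on river]
river: ρ → (-2,4,5)
river: ρ → (5,6,-1)
river: ρ → (-1,6,5)
ρ-cycle length = 4 (tail of 1 descent step not counted)

4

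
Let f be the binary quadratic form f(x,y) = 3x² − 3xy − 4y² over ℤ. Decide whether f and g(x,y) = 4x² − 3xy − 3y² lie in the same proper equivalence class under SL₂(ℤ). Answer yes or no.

D₁ = 57, D₂ = 57
river cycle of f (length 6): (-4, 3, 3), (3, 3, -4), (-4, 5, 2), (2, 7, -1), (-1, 7, 2), (2, 5, -4)
river cycle of g (length 6): (-3, 3, 4), (4, 5, -2), (-2, 7, 1), (1, 7, -2), (-2, 5, 4), (4, 3, -3)
cycles differ ⇒ inequivalent

no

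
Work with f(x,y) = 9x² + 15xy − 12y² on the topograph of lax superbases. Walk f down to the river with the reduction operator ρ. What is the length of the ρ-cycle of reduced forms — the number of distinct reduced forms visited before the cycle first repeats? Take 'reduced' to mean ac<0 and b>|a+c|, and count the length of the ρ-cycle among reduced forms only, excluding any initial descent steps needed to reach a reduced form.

D = 657, ⌊√D⌋ = 25
river: ρ → (-12,9,12)
river: ρ → (12,15,-9)
river: ρ → (-9,21,6)
river: ρ → (6,15,-18)
river: ρ → (-18,21,3)
river: ρ → (3,21,-18)
river: ρ → (-18,15,6)
river: ρ → (6,21,-9)
river: ρ → (-9,15,12)
river: ρ → (12,9,-12)
river: ρ → (-12,15,9)
river: ρ → (9,21,-6)
river: ρ → (-6,15,18)
river: ρ → (18,21,-3)
river: ρ → (-3,21,18)
river: ρ → (18,15,-6)
river: ρ → (-6,21,9)
river: ρ → (9,15,-12)
ρ-cycle length = 18 (tail of 0 descent steps not counted)

18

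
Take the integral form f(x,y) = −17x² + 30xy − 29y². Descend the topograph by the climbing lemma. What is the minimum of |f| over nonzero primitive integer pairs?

translate: b→4 (≡-30 mod 34), so (17,-30,29)→(17,4,16)
flip: (17,4,16)→(16,-4,17)
reduced (well bottom): (16,-4,17) with a≤c, −a<b≤a
well minimum |f| = |-16| = 16 (negative-definite)

16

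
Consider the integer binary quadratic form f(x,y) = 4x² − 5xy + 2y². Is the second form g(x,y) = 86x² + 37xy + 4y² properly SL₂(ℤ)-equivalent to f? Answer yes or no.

D₁ = -7, D₂ = -7
f: translate: b→3 (≡-5 mod 8), so (4,-5,2)→(4,3,1)
f: flip: (4,3,1)→(1,-3,4)
f: translate: b→1 (≡-3 mod 2), so (1,-3,4)→(1,1,2)
f: reduced (well bottom): (1,1,2) with a≤c, −a<b≤a
g: flip: (86,37,4)→(4,-37,86)
g: translate: b→3 (≡-37 mod 8), so (4,-37,86)→(4,3,1)
g: flip: (4,3,1)→(1,-3,4)
g: translate: b→1 (≡-3 mod 2), so (1,-3,4)→(1,1,2)
g: reduced (well bottom): (1,1,2) with a≤c, −a<b≤a
reduced forms (1, 1, 2) vs (1, 1, 2) ⇒ equivalent

yes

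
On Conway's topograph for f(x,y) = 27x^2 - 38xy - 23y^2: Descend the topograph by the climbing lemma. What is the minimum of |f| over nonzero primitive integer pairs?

descent: ρ → (-23,38,27)  [lands on river]
river: ρ → (27,16,-34)
river: ρ → (-34,52,9)
river: ρ → (9,56,-22)
river: ρ → (-22,32,33)
river: ρ → (33,34,-21)
river: ρ → (-21,50,17)
river: ρ → (17,52,-18)
river: ρ → (-18,56,11)
river: ρ → (11,54,-23)
closes: descent 1, river 10
min |a| on river = 9

9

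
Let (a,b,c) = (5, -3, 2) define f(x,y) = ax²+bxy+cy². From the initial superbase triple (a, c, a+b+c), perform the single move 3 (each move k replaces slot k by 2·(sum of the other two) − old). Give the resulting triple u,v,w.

start (5,2,4) = (f(1,0),f(0,1),f(1,1))
replace slot 3: 2·(5+2) − 4 = 10 → (5,2,10)

5,2,10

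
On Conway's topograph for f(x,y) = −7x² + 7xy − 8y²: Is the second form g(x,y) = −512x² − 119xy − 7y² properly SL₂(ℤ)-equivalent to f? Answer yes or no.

D₁ = -175, D₂ = -175
f is negative-definite; reduce −f:
−f: translate: b→7 (≡-7 mod 14), so (7,-7,8)→(7,7,8)
−f: reduced (well bottom): (7,7,8) with a≤c, −a<b≤a
flip sign back: reduced form of f is (-7,-7,-8)
g is negative-definite; reduce −g:
−g: flip: (512,119,7)→(7,-119,512)
−g: translate: b→7 (≡-119 mod 14), so (7,-119,512)→(7,7,8)
−g: reduced (well bottom): (7,7,8) with a≤c, −a<b≤a
flip sign back: reduced form of g is (-7,-7,-8)
reduced forms (-7, -7, -8) vs (-7, -7, -8) ⇒ equivalent

yes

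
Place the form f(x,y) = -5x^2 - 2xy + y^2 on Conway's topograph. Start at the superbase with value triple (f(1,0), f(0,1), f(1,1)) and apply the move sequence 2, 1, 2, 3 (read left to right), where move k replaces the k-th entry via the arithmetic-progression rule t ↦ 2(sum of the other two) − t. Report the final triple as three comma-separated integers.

start (-5,1,-6) = (f(1,0),f(0,1),f(1,1))
replace slot 2: 2·((-5)+(-6)) − 1 = -23 → (-5,-23,-6)
replace slot 1: 2·((-23)+(-6)) − (-5) = -53 → (-53,-23,-6)
replace slot 2: 2·((-53)+(-6)) − (-23) = -95 → (-53,-95,-6)
replace slot 3: 2·((-53)+(-95)) − (-6) = -290 → (-53,-95,-290)

-53,-95,-290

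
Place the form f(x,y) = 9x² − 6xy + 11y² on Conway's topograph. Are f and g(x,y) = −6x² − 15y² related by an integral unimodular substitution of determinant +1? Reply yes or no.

D₁ = -360, D₂ = -360
f: reduced (well bottom): (9,-6,11) with a≤c, −a<b≤a
g is negative-definite; reduce −g:
−g: reduced (well bottom): (6,0,15) with a≤c, −a<b≤a
flip sign back: reduced form of g is (-6,0,-15)
reduced forms (9, -6, 11) vs (-6, 0, -15) ⇒ inequivalent

no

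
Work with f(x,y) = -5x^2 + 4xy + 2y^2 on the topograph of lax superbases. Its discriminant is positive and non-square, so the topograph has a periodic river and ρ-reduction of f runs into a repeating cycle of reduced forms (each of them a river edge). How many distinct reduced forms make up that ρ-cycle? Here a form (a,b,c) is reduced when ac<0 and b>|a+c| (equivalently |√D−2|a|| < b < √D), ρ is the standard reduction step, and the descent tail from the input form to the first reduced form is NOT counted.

D = 56, ⌊√D⌋ = 7
river: ρ → (2,4,-5)
river: ρ → (-5,6,1)
river: ρ → (1,6,-5)
river: ρ → (-5,4,2)
ρ-cycle length = 4 (tail of 0 descent steps not counted)

4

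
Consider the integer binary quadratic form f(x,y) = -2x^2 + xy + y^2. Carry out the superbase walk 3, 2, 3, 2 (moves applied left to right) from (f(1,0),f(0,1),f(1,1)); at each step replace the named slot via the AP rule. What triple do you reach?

start (-2,1,0) = (f(1,0),f(0,1),f(1,1))
replace slot 3: 2·((-2)+1) − 0 = -2 → (-2,1,-2)
replace slot 2: 2·((-2)+(-2)) − 1 = -9 → (-2,-9,-2)
replace slot 3: 2·((-2)+(-9)) − (-2) = -20 → (-2,-9,-20)
replace slot 2: 2·((-2)+(-20)) − (-9) = -35 → (-2,-35,-20)

-2,-35,-20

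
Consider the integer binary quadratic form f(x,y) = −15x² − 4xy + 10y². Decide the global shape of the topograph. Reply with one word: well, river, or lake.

D = b²−4ac = (-4)² − 4·(-15)·10 = 616
D > 0 non-square ⇒ indefinite ⇒ periodic river

river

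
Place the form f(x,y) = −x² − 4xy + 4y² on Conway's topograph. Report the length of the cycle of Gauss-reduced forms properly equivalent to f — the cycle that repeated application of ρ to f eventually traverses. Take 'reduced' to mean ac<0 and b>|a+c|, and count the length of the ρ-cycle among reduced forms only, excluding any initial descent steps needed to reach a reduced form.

D = 32, ⌊√D⌋ = 5
descent: ρ → (4,4,-1)  [lands on river]
river: ρ → (-1,4,4)
ρ-cycle length = 2 (tail of 1 descent step not counted)

2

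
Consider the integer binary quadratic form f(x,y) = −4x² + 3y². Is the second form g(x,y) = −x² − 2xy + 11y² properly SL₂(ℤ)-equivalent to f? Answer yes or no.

D₁ = 48, D₂ = 48
river cycle of f (length 2): (3, 6, -1), (-1, 6, 3)
river cycle of g (length 2): (-1, 6, 3), (3, 6, -1)
cycles coincide ⇒ equivalent

yes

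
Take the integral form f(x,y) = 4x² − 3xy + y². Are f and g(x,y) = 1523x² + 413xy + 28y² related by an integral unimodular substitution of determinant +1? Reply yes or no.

D₁ = -7, D₂ = -7
f: flip: (4,-3,1)→(1,3,4)
f: translate: b→1 (≡3 mod 2), so (1,3,4)→(1,1,2)
f: reduced (well bottom): (1,1,2) with a≤c, −a<b≤a
g: flip: (1523,413,28)→(28,-413,1523)
g: translate: b→-21 (≡-413 mod 56), so (28,-413,1523)→(28,-21,4)
g: flip: (28,-21,4)→(4,21,28)
g: translate: b→-3 (≡21 mod 8), so (4,21,28)→(4,-3,1)
g: flip: (4,-3,1)→(1,3,4)
g: translate: b→1 (≡3 mod 2), so (1,3,4)→(1,1,2)
g: reduced (well bottom): (1,1,2) with a≤c, −a<b≤a
reduced forms (1, 1, 2) vs (1, 1, 2) ⇒ equivalent

yes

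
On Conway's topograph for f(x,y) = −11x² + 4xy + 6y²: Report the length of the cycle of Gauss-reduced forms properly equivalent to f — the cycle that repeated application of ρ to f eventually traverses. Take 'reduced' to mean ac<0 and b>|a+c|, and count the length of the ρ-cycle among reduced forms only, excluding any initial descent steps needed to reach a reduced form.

D = 280, ⌊√D⌋ = 16
descent: ρ → (6,8,-9)  [lands on river]
river: ρ → (-9,10,5)
river: ρ → (5,10,-9)
river: ρ → (-9,8,6)
river: ρ → (6,16,-1)
river: ρ → (-1,16,6)
ρ-cycle length = 6 (tail of 1 descent step not counted)

6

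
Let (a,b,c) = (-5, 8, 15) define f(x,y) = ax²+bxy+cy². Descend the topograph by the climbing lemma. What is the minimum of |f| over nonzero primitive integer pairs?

descent: ρ → (15,-8,-5)
descent: ρ → (-5,18,2)  [lands on river]
river: ρ → (2,18,-5)
river: ρ → (-5,12,11)
river: ρ → (11,10,-6)
river: ρ → (-6,14,7)
river: ρ → (7,14,-6)
river: ρ → (-6,10,11)
river: ρ → (11,12,-5)
closes: descent 2, river 8
min |a| on river = 2

2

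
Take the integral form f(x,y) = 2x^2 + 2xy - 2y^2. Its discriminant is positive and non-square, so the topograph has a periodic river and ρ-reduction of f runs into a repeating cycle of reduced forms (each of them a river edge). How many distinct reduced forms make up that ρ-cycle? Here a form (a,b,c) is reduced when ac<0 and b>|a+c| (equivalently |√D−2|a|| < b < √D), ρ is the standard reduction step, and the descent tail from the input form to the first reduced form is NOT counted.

D = 20, ⌊√D⌋ = 4
river: ρ → (-2,2,2)
river: ρ → (2,2,-2)
ρ-cycle length = 2 (tail of 0 descent steps not counted)

2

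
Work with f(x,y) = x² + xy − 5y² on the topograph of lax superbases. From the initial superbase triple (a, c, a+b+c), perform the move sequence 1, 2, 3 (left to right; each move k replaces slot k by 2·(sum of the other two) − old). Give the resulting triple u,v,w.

start (1,-5,-3) = (f(1,0),f(0,1),f(1,1))
replace slot 1: 2·((-5)+(-3)) − 1 = -17 → (-17,-5,-3)
replace slot 2: 2·((-17)+(-3)) − (-5) = -35 → (-17,-35,-3)
replace slot 3: 2·((-17)+(-35)) − (-3) = -101 → (-17,-35,-101)

-17,-35,-101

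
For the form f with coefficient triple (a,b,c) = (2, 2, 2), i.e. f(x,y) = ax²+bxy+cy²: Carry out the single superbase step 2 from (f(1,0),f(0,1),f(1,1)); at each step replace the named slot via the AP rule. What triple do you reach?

start (2,2,6) = (f(1,0),f(0,1),f(1,1))
replace slot 2: 2·(2+6) − 2 = 14 → (2,14,6)

2,14,6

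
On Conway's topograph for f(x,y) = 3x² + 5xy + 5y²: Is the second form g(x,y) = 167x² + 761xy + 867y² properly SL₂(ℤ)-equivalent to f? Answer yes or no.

D₁ = -35, D₂ = -35
f: translate: b→-1 (≡5 mod 6), so (3,5,5)→(3,-1,3)
f: flip: (3,-1,3)→(3,1,3)
f: reduced (well bottom): (3,1,3) with a≤c, −a<b≤a
g: translate: b→93 (≡761 mod 334), so (167,761,867)→(167,93,13)
g: flip: (167,93,13)→(13,-93,167)
g: translate: b→11 (≡-93 mod 26), so (13,-93,167)→(13,11,3)
g: flip: (13,11,3)→(3,-11,13)
g: translate: b→1 (≡-11 mod 6), so (3,-11,13)→(3,1,3)
g: reduced (well bottom): (3,1,3) with a≤c, −a<b≤a
reduced forms (3, 1, 3) vs (3, 1, 3) ⇒ equivalent

yes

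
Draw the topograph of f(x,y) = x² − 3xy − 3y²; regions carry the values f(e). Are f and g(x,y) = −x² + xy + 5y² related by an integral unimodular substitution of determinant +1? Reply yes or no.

D₁ = 21, D₂ = 21
river cycle of f (length 2): (-3, 3, 1), (1, 3, -3)
river cycle of g (length 2): (-1, 3, 3), (3, 3, -1)
cycles differ ⇒ inequivalent

no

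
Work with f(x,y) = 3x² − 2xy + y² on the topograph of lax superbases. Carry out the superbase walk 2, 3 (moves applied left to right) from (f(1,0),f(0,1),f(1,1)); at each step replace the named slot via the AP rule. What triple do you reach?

start (3,1,2) = (f(1,0),f(0,1),f(1,1))
replace slot 2: 2·(3+2) − 1 = 9 → (3,9,2)
replace slot 3: 2·(3+9) − 2 = 22 → (3,9,22)

3,9,22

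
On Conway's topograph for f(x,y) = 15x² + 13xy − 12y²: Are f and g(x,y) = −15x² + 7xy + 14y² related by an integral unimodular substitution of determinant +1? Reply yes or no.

D₁ = 889, D₂ = 889
river cycle of f (length 42): (-12, 11, 16), (16, 21, -7), (-7, 21, 16), (16, 11, -12), (-12, 13, 15), (15, 17, -10), (-10, 23, 9), (9, 13, -20), (-20, 27, 2), (2, 29, -6), … (32 more)
river cycle of g (length 42): (14, 21, -8), (-8, 27, 5), (5, 23, -18), (-18, 13, 10), (10, 27, -4), (-4, 29, 3), (3, 25, -22), (-22, 19, 6), (6, 29, -2), (-2, 27, 20), … (32 more)
cycles differ ⇒ inequivalent

no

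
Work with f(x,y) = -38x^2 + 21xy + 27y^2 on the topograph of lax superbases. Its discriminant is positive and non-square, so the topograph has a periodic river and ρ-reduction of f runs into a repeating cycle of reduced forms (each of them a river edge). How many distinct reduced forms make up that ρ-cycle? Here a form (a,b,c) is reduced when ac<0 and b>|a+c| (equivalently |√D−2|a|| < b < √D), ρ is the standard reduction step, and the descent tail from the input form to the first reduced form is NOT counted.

D = 4545, ⌊√D⌋ = 67
river: ρ → (27,33,-32)
river: ρ → (-32,31,28)
river: ρ → (28,25,-35)
river: ρ → (-35,45,18)
river: ρ → (18,63,-8)
river: ρ → (-8,65,10)
river: ρ → (10,55,-38)
river: ρ → (-38,21,27)
ρ-cycle length = 8 (tail of 0 descent steps not counted)

8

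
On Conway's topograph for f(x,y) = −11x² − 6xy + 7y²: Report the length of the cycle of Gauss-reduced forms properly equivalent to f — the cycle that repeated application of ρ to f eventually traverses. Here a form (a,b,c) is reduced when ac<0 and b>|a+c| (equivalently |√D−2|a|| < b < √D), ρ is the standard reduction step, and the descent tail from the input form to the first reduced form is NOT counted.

D = 344, ⌊√D⌋ = 18
descent: ρ → (7,6,-11)  [lands on river]
river: ρ → (-11,16,2)
river: ρ → (2,16,-11)
river: ρ → (-11,6,7)
river: ρ → (7,8,-10)
river: ρ → (-10,12,5)
river: ρ → (5,18,-1)
river: ρ → (-1,18,5)
river: ρ → (5,12,-10)
river: ρ → (-10,8,7)
ρ-cycle length = 10 (tail of 1 descent step not counted)

10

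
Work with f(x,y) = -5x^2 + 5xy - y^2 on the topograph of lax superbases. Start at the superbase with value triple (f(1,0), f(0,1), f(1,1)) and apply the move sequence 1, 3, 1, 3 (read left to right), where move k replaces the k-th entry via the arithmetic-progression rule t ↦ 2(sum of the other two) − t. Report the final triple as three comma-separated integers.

start (-5,-1,-1) = (f(1,0),f(0,1),f(1,1))
replace slot 1: 2·((-1)+(-1)) − (-5) = 1 → (1,-1,-1)
replace slot 3: 2·(1+(-1)) − (-1) = 1 → (1,-1,1)
replace slot 1: 2·((-1)+1) − 1 = -1 → (-1,-1,1)
replace slot 3: 2·((-1)+(-1)) − 1 = -5 → (-1,-1,-5)

-1,-1,-5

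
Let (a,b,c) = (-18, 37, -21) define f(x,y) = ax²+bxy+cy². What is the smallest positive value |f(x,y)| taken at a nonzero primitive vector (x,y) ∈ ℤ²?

translate: b→-1 (≡-37 mod 36), so (18,-37,21)→(18,-1,2)
flip: (18,-1,2)→(2,1,18)
reduced (well bottom): (2,1,18) with a≤c, −a<b≤a
well minimum |f| = |-2| = 2 (negative-definite)

2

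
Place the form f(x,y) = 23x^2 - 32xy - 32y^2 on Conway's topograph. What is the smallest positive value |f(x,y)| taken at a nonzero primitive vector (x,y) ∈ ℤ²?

descent: ρ → (-32,32,23)  [lands on river]
river: ρ → (23,60,-4)
river: ρ → (-4,60,23)
river: ρ → (23,32,-32)
closes: descent 1, river 4
min |a| on river = 4

4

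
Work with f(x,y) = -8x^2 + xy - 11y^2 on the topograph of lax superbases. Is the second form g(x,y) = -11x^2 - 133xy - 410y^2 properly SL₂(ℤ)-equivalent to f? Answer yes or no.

D₁ = -351, D₂ = -351
f is negative-definite; reduce −f:
−f: reduced (well bottom): (8,-1,11) with a≤c, −a<b≤a
flip sign back: reduced form of f is (-8,1,-11)
g is negative-definite; reduce −g:
−g: translate: b→1 (≡133 mod 22), so (11,133,410)→(11,1,8)
−g: flip: (11,1,8)→(8,-1,11)
−g: reduced (well bottom): (8,-1,11) with a≤c, −a<b≤a
flip sign back: reduced form of g is (-8,1,-11)
reduced forms (-8, 1, -11) vs (-8, 1, -11) ⇒ equivalent

yes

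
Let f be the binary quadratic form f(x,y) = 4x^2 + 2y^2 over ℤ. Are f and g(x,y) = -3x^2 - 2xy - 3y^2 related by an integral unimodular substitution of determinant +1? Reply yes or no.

D₁ = -32, D₂ = -32
f: flip: (4,0,2)→(2,0,4)
f: reduced (well bottom): (2,0,4) with a≤c, −a<b≤a
g is negative-definite; reduce −g:
−g: reduced (well bottom): (3,2,3) with a≤c, −a<b≤a
flip sign back: reduced form of g is (-3,-2,-3)
reduced forms (2, 0, 4) vs (-3, -2, -3) ⇒ inequivalent

no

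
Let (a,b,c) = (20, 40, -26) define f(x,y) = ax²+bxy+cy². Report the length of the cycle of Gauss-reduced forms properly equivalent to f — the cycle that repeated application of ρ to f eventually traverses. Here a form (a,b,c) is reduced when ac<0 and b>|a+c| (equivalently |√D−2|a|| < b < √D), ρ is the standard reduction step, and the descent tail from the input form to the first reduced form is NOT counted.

D = 3680, ⌊√D⌋ = 60
river: ρ → (-26,12,34)
river: ρ → (34,56,-4)
river: ρ → (-4,56,34)
river: ρ → (34,12,-26)
river: ρ → (-26,40,20)
river: ρ → (20,40,-26)
ρ-cycle length = 6 (tail of 0 descent steps not counted)

6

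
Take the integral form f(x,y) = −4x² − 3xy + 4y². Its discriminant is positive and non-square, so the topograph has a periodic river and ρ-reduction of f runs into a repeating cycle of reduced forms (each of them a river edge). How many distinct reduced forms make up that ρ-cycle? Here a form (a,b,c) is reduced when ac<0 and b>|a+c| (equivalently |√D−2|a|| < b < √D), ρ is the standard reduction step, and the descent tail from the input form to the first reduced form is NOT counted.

D = 73, ⌊√D⌋ = 8
descent: ρ → (4,3,-4)  [lands on river]
river: ρ → (-4,5,3)
river: ρ → (3,7,-2)
river: ρ → (-2,5,6)
river: ρ → (6,7,-1)
river: ρ → (-1,7,6)
river: ρ → (6,5,-2)
river: ρ → (-2,7,3)
river: ρ → (3,5,-4)
river: ρ → (-4,3,4)
river: ρ → (4,5,-3)
river: ρ → (-3,7,2)
river: ρ → (2,5,-6)
river: ρ → (-6,7,1)
river: ρ → (1,7,-6)
river: ρ → (-6,5,2)
river: ρ → (2,7,-3)
river: ρ → (-3,5,4)
ρ-cycle length = 18 (tail of 1 descent step not counted)

18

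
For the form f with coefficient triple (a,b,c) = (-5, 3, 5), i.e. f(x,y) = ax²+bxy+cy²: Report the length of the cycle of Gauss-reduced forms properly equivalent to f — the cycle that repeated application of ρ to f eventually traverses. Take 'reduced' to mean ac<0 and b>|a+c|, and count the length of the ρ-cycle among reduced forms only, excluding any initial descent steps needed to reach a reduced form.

D = 109, ⌊√D⌋ = 10
river: ρ → (5,7,-3)
river: ρ → (-3,5,7)
river: ρ → (7,9,-1)
river: ρ → (-1,9,7)
river: ρ → (7,5,-3)
river: ρ → (-3,7,5)
river: ρ → (5,3,-5)
river: ρ → (-5,7,3)
river: ρ → (3,5,-7)
river: ρ → (-7,9,1)
river: ρ → (1,9,-7)
river: ρ → (-7,5,3)
river: ρ → (3,7,-5)
river: ρ → (-5,3,5)
ρ-cycle length = 14 (tail of 0 descent steps not counted)

14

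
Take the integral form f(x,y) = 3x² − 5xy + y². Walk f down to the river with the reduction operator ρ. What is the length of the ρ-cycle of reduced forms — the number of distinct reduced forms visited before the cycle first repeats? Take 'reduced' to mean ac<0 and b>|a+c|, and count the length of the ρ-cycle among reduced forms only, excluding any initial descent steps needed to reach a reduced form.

D = 13, ⌊√D⌋ = 3
descent: ρ → (1,3,-1)  [lands on river]
river: ρ → (-1,3,1)
ρ-cycle length = 2 (tail of 1 descent step not counted)

2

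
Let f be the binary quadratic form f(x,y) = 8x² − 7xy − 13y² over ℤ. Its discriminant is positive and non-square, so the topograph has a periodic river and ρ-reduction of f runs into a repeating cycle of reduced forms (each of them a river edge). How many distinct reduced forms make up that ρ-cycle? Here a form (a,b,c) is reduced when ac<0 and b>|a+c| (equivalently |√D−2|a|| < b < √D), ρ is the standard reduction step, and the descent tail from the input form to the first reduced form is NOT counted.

D = 465, ⌊√D⌋ = 21
descent: ρ → (-13,7,8)  [lands on river]
river: ρ → (8,9,-12)
river: ρ → (-12,15,5)
river: ρ → (5,15,-12)
river: ρ → (-12,9,8)
river: ρ → (8,7,-13)
river: ρ → (-13,19,2)
river: ρ → (2,21,-3)
river: ρ → (-3,21,2)
river: ρ → (2,19,-13)
ρ-cycle length = 10 (tail of 1 descent step not counted)

10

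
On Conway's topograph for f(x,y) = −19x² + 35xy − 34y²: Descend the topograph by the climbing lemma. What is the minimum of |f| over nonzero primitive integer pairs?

translate: b→3 (≡-35 mod 38), so (19,-35,34)→(19,3,18)
flip: (19,3,18)→(18,-3,19)
reduced (well bottom): (18,-3,19) with a≤c, −a<b≤a
well minimum |f| = |-18| = 18 (negative-definite)

18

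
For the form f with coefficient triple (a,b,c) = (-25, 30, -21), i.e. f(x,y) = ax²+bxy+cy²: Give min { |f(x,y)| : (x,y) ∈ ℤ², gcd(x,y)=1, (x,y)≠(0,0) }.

translate: b→20 (≡-30 mod 50), so (25,-30,21)→(25,20,16)
flip: (25,20,16)→(16,-20,25)
translate: b→12 (≡-20 mod 32), so (16,-20,25)→(16,12,21)
reduced (well bottom): (16,12,21) with a≤c, −a<b≤a
well minimum |f| = |-16| = 16 (negative-definite)

16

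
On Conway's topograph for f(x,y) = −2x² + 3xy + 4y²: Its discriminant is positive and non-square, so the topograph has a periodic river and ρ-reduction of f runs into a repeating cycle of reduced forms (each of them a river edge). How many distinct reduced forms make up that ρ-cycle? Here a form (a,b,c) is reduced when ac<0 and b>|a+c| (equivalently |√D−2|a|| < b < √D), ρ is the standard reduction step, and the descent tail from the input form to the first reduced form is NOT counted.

D = 41, ⌊√D⌋ = 6
river: ρ → (4,5,-1)
river: ρ → (-1,5,4)
river: ρ → (4,3,-2)
river: ρ → (-2,5,2)
river: ρ → (2,3,-4)
river: ρ → (-4,5,1)
river: ρ → (1,5,-4)
river: ρ → (-4,3,2)
river: ρ → (2,5,-2)
river: ρ → (-2,3,4)
ρ-cycle length = 10 (tail of 0 descent steps not counted)

10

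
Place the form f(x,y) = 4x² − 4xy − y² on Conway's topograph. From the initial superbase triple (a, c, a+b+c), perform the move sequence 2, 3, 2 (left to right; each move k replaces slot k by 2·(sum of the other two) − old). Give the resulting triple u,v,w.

start (4,-1,-1) = (f(1,0),f(0,1),f(1,1))
replace slot 2: 2·(4+(-1)) − (-1) = 7 → (4,7,-1)
replace slot 3: 2·(4+7) − (-1) = 23 → (4,7,23)
replace slot 2: 2·(4+23) − 7 = 47 → (4,47,23)

4,47,23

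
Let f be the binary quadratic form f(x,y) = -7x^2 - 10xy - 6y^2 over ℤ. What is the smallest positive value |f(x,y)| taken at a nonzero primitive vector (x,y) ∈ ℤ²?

translate: b→-4 (≡10 mod 14), so (7,10,6)→(7,-4,3)
flip: (7,-4,3)→(3,4,7)
translate: b→-2 (≡4 mod 6), so (3,4,7)→(3,-2,6)
reduced (well bottom): (3,-2,6) with a≤c, −a<b≤a
well minimum |f| = |-3| = 3 (negative-definite)

3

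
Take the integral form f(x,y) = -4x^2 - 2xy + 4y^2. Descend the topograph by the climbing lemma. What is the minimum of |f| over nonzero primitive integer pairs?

descent: ρ → (4,2,-4)  [lands on river]
river: ρ → (-4,6,2)
river: ρ → (2,6,-4)
river: ρ → (-4,2,4)
river: ρ → (4,6,-2)
river: ρ → (-2,6,4)
closes: descent 1, river 6
min |a| on river = 2

2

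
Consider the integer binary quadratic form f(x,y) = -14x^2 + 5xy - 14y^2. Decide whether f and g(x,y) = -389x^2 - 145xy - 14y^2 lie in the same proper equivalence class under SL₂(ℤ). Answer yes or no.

D₁ = -759, D₂ = -759
f is negative-definite; reduce −f:
−f: flip: (14,-5,14)→(14,5,14)
−f: reduced (well bottom): (14,5,14) with a≤c, −a<b≤a
flip sign back: reduced form of f is (-14,-5,-14)
g is negative-definite; reduce −g:
−g: flip: (389,145,14)→(14,-145,389)
−g: translate: b→-5 (≡-145 mod 28), so (14,-145,389)→(14,-5,14)
−g: flip: (14,-5,14)→(14,5,14)
−g: reduced (well bottom): (14,5,14) with a≤c, −a<b≤a
flip sign back: reduced form of g is (-14,-5,-14)
reduced forms (-14, -5, -14) vs (-14, -5, -14) ⇒ equivalent

yes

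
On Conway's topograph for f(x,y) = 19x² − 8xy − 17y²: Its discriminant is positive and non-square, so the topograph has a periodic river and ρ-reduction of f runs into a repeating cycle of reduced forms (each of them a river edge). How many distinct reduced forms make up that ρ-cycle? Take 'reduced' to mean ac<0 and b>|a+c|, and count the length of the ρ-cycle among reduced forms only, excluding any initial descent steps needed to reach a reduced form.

D = 1356, ⌊√D⌋ = 36
descent: ρ → (-17,8,19)  [lands on river]
river: ρ → (19,30,-6)
river: ρ → (-6,30,19)
river: ρ → (19,8,-17)
river: ρ → (-17,26,10)
river: ρ → (10,34,-5)
river: ρ → (-5,36,3)
river: ρ → (3,36,-5)
river: ρ → (-5,34,10)
river: ρ → (10,26,-17)
ρ-cycle length = 10 (tail of 1 descent step not counted)

10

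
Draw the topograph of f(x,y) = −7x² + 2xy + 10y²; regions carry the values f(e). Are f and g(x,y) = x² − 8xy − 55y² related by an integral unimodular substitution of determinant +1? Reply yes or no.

D₁ = 284, D₂ = 284
river cycle of f (length 8): (-7, 16, 1), (1, 16, -7), (-7, 12, 5), (5, 8, -11), (-11, 14, 2), (2, 14, -11), (-11, 8, 5), (5, 12, -7)
river cycle of g (length 8): (1, 16, -7), (-7, 12, 5), (5, 8, -11), (-11, 14, 2), (2, 14, -11), (-11, 8, 5), (5, 12, -7), (-7, 16, 1)
cycles coincide ⇒ equivalent

yes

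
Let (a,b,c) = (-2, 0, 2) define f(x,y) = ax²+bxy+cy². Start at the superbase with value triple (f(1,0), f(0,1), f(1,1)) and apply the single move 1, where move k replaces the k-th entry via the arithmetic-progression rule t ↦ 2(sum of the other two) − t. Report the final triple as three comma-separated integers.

start (-2,2,0) = (f(1,0),f(0,1),f(1,1))
replace slot 1: 2·(2+0) − (-2) = 6 → (6,2,0)

6,2,0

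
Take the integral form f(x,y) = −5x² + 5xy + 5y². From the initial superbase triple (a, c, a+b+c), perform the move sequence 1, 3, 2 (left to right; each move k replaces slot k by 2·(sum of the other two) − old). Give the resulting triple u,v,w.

start (-5,5,5) = (f(1,0),f(0,1),f(1,1))
replace slot 1: 2·(5+5) − (-5) = 25 → (25,5,5)
replace slot 3: 2·(25+5) − 5 = 55 → (25,5,55)
replace slot 2: 2·(25+55) − 5 = 155 → (25,155,55)

25,155,55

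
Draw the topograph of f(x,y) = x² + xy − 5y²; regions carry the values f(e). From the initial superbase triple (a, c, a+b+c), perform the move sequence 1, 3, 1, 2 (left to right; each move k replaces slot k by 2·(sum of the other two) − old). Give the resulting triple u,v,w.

start (1,-5,-3) = (f(1,0),f(0,1),f(1,1))
replace slot 1: 2·((-5)+(-3)) − 1 = -17 → (-17,-5,-3)
replace slot 3: 2·((-17)+(-5)) − (-3) = -41 → (-17,-5,-41)
replace slot 1: 2·((-5)+(-41)) − (-17) = -75 → (-75,-5,-41)
replace slot 2: 2·((-75)+(-41)) − (-5) = -227 → (-75,-227,-41)

-75,-227,-41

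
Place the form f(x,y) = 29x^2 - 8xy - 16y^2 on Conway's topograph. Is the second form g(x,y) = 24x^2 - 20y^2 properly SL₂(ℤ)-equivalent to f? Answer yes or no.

D₁ = 1920, D₂ = 1920
river cycle of f (length 8): (-16, 40, 5), (5, 40, -16), (-16, 24, 21), (21, 18, -19), (-19, 20, 20), (20, 20, -19), (-19, 18, 21), (21, 24, -16)
river cycle of g (length 2): (-20, 40, 4), (4, 40, -20)
cycles differ ⇒ inequivalent

no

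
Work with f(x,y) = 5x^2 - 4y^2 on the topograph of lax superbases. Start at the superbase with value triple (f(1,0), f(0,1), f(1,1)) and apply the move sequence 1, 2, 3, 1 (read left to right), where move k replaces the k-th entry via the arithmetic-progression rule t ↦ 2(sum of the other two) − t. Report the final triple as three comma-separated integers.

start (5,-4,1) = (f(1,0),f(0,1),f(1,1))
replace slot 1: 2·((-4)+1) − 5 = -11 → (-11,-4,1)
replace slot 2: 2·((-11)+1) − (-4) = -16 → (-11,-16,1)
replace slot 3: 2·((-11)+(-16)) − 1 = -55 → (-11,-16,-55)
replace slot 1: 2·((-16)+(-55)) − (-11) = -131 → (-131,-16,-55)

-131,-16,-55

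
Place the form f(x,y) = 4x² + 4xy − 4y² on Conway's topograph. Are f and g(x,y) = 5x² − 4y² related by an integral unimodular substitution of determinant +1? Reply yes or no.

D₁ = 80, D₂ = 80
river cycle of f (length 2): (-4, 4, 4), (4, 4, -4)
river cycle of g (length 2): (-4, 8, 1), (1, 8, -4)
cycles differ ⇒ inequivalent

no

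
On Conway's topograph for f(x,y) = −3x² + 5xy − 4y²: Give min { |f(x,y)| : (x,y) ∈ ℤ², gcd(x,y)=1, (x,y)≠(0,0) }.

translate: b→1 (≡-5 mod 6), so (3,-5,4)→(3,1,2)
flip: (3,1,2)→(2,-1,3)
reduced (well bottom): (2,-1,3) with a≤c, −a<b≤a
well minimum |f| = |-2| = 2 (negative-definite)

2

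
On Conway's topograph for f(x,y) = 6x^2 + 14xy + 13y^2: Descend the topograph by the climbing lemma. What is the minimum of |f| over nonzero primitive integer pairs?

translate: b→2 (≡14 mod 12), so (6,14,13)→(6,2,5)
flip: (6,2,5)→(5,-2,6)
reduced (well bottom): (5,-2,6) with a≤c, −a<b≤a
well minimum = a = 5

5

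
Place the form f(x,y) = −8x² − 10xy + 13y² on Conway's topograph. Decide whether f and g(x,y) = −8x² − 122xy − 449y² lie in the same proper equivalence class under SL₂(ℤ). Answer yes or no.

D₁ = 516, D₂ = 516
river cycle of f (length 10): (13, 10, -8), (-8, 22, 1), (1, 22, -8), (-8, 10, 13), (13, 16, -5), (-5, 14, 16), (16, 18, -3), (-3, 18, 16), (16, 14, -5), (-5, 16, 13)
river cycle of g (length 10): (-8, 22, 1), (1, 22, -8), (-8, 10, 13), (13, 16, -5), (-5, 14, 16), (16, 18, -3), (-3, 18, 16), (16, 14, -5), (-5, 16, 13), (13, 10, -8)
cycles coincide ⇒ equivalent

yes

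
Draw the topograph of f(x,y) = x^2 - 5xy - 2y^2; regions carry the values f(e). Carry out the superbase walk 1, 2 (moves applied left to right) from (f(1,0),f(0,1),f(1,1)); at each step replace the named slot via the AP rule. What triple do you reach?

start (1,-2,-6) = (f(1,0),f(0,1),f(1,1))
replace slot 1: 2·((-2)+(-6)) − 1 = -17 → (-17,-2,-6)
replace slot 2: 2·((-17)+(-6)) − (-2) = -44 → (-17,-44,-6)

-17,-44,-6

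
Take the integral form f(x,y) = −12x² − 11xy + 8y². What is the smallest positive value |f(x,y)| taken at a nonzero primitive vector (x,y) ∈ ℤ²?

descent: ρ → (8,11,-12)  [lands on river]
river: ρ → (-12,13,7)
river: ρ → (7,15,-10)
river: ρ → (-10,5,12)
river: ρ → (12,19,-3)
river: ρ → (-3,17,18)
river: ρ → (18,19,-2)
river: ρ → (-2,21,8)
closes: descent 1, river 8
min |a| on river = 2

2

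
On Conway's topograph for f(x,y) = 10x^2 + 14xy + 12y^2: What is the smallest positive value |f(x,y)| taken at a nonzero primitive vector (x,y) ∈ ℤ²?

translate: b→-6 (≡14 mod 20), so (10,14,12)→(10,-6,8)
flip: (10,-6,8)→(8,6,10)
reduced (well bottom): (8,6,10) with a≤c, −a<b≤a
well minimum = a = 8

8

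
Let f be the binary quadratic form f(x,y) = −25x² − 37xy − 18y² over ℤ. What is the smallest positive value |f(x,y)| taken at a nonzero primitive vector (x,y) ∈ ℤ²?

translate: b→-13 (≡37 mod 50), so (25,37,18)→(25,-13,6)
flip: (25,-13,6)→(6,13,25)
translate: b→1 (≡13 mod 12), so (6,13,25)→(6,1,18)
reduced (well bottom): (6,1,18) with a≤c, −a<b≤a
well minimum |f| = |-6| = 6 (negative-definite)

6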